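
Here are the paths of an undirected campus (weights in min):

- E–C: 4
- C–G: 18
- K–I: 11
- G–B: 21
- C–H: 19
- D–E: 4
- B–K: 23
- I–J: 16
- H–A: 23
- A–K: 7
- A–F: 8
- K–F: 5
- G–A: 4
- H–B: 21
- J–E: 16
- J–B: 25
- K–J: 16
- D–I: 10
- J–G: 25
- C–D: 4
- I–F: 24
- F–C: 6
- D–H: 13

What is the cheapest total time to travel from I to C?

Settle nodes by increasing distance from I:
I: 0
D: 10  (via I)
K: 11  (via I)
C: 14  (via D)
Shortest route: I–D–C = 14 min.

14 min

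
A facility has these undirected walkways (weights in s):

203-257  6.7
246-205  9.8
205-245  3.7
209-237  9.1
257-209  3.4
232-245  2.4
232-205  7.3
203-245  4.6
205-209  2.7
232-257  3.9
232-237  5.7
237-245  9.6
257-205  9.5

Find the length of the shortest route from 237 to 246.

21.6 s

Compare a few routes:
237 - 232 - 205 - 246: 5.7+7.3+9.8 = 22.8
237 - 245 - 205 - 246: 9.6+3.7+9.8 = 23.1
237 - 232 - 245 - 205 - 246: 5.7+2.4+3.7+9.8 = 21.6
237 - 232 - 257 - 209 - 205 - 246: 5.7+3.9+3.4+2.7+9.8 = 25.5
The minimum is 21.6 s via 237 - 232 - 245 - 205 - 246.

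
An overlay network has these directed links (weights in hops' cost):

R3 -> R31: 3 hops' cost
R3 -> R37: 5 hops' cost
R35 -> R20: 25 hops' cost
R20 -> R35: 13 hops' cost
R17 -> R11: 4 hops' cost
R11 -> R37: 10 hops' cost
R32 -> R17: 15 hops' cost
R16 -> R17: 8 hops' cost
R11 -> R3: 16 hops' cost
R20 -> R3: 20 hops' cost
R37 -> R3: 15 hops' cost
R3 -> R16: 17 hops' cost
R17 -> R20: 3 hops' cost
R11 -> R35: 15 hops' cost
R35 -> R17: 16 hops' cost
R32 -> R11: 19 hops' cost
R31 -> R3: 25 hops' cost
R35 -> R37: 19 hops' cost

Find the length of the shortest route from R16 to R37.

Shortest distances from R16:
R16: 0
R17: 8  (via R16)
R20: 11  (via R17)
R11: 12  (via R17)
R37: 22  (via R11)
Shortest route: R16 → R17 → R11 → R37 = 22 hops' cost.

22 hops' cost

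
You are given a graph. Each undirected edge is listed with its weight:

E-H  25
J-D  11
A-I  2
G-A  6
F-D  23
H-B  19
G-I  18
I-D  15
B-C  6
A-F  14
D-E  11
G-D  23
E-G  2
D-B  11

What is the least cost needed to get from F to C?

Running Dijkstra from F:
F: 0
A: 14  (via F)
I: 16  (via A)
G: 20  (via A)
E: 22  (via G)
D: 23  (via F)
B: 34  (via D)
J: 34  (via D)
C: 40  (via B)
Shortest route: F → D → B → C = 40.

40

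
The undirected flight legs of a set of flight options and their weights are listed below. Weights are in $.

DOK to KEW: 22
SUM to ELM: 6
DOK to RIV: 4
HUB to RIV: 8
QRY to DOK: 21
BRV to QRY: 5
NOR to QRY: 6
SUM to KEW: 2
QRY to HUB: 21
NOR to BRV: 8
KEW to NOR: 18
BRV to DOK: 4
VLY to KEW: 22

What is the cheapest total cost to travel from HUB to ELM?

$42

Shortest distances from HUB:
HUB: 0
RIV: 8  (via HUB)
DOK: 12  (via RIV)
BRV: 16  (via DOK)
QRY: 21  (via HUB)
NOR: 24  (via BRV)
KEW: 34  (via DOK)
SUM: 36  (via KEW)
ELM: 42  (via SUM)
Shortest route: HUB–RIV–DOK–KEW–SUM–ELM = $42.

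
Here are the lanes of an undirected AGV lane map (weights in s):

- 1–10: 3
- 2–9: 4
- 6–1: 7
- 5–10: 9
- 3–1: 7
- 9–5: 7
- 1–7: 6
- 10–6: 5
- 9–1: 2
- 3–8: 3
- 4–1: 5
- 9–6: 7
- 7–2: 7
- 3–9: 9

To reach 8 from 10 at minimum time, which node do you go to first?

Candidate routes:
10–1–9–3–8: 3+2+9+3 = 17
10–1–3–8: 3+7+3 = 13
Cheapest is 10–1–3–8 at 13 s.
So from 10 the first move is to 1.

1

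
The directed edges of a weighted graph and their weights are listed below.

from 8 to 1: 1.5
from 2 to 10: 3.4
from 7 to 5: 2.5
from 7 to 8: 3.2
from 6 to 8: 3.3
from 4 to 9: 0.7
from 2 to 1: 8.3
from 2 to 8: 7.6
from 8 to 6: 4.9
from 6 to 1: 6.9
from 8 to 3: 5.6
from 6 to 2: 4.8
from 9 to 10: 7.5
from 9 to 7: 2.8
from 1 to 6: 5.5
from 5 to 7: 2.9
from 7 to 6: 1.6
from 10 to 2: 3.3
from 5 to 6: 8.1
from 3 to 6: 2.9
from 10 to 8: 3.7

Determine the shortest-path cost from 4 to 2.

Enumerating some paths:
4 → 9 → 7 → 8 → 1 → 6 → 2: 0.7+2.8+3.2+1.5+5.5+4.8 = 18.5
4 → 9 → 7 → 8 → 6 → 2: 0.7+2.8+3.2+4.9+4.8 = 16.4
4 → 9 → 7 → 6 → 2: 0.7+2.8+1.6+4.8 = 9.9
4 → 9 → 10 → 2: 0.7+7.5+3.3 = 11.5
The minimum is 9.9 via 4 → 9 → 7 → 6 → 2.

9.9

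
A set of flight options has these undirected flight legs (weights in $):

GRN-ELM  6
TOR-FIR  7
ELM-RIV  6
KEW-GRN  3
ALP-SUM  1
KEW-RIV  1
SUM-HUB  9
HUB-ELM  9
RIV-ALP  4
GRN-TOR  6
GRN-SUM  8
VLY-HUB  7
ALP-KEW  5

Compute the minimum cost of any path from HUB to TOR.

Settle nodes by increasing distance from HUB:
HUB: 0
VLY: 7  (via HUB)
ELM: 9  (via HUB)
SUM: 9  (via HUB)
ALP: 10  (via SUM)
RIV: 14  (via ALP)
KEW: 15  (via ALP)
GRN: 15  (via ELM)
TOR: 21  (via GRN)
Shortest route: HUB → ELM → GRN → TOR = $21.

$21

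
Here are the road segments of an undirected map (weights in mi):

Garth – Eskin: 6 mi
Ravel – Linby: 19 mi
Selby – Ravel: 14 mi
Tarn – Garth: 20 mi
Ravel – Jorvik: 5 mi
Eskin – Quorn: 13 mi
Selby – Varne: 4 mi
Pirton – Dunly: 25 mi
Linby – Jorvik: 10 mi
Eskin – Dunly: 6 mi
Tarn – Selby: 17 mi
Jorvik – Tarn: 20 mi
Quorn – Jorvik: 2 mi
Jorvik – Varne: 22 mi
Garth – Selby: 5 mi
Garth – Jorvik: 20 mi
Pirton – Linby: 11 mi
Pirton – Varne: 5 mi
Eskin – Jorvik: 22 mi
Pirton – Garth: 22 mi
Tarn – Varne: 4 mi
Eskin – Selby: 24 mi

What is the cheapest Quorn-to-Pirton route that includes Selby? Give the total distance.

30 mi

Shortest Quorn→Selby: Quorn → Jorvik → Ravel → Selby = 21
Shortest Selby→Pirton: Selby → Varne → Pirton = 9
Total via Selby: 21 + 9 = 30 mi.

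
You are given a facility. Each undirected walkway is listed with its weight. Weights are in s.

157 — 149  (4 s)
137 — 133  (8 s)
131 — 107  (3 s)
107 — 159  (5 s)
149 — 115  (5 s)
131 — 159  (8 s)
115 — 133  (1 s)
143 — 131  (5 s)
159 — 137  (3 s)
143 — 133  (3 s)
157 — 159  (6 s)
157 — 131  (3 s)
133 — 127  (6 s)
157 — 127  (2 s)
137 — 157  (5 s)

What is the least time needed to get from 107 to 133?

11 s

Enumerating some paths:
107–131–143–133: 3+5+3 = 11
107–131–157–127–133: 3+3+2+6 = 14
Cheapest is 107–131–143–133 at 11 s.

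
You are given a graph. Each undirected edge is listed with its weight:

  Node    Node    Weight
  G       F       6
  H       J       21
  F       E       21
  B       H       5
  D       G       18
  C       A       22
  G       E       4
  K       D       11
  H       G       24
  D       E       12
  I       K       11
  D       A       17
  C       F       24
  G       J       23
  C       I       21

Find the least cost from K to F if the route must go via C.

Shortest K→C: K → I → C = 32
Shortest C→F: C → F = 24
Total via C: 32 + 24 = 56.

56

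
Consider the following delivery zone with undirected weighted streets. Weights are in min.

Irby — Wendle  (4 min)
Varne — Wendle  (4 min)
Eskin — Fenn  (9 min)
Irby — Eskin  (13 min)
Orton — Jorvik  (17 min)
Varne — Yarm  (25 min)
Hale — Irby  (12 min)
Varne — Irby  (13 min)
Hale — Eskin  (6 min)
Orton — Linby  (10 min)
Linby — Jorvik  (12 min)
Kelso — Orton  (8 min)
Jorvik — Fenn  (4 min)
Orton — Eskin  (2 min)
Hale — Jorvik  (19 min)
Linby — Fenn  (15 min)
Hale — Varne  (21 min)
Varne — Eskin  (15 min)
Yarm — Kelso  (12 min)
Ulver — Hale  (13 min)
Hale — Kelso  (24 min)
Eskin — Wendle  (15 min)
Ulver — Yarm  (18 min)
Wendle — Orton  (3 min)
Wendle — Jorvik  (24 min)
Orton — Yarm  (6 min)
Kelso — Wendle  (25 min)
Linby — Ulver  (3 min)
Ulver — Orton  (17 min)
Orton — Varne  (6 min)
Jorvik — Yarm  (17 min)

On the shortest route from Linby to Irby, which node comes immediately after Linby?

Orton

Compare a few routes:
Linby–Orton–Wendle–Irby: 10+3+4 = 17
Linby–Orton–Varne–Wendle–Irby: 10+6+4+4 = 24
The minimum is 17 min via Linby–Orton–Wendle–Irby.
So from Linby the first move is to Orton.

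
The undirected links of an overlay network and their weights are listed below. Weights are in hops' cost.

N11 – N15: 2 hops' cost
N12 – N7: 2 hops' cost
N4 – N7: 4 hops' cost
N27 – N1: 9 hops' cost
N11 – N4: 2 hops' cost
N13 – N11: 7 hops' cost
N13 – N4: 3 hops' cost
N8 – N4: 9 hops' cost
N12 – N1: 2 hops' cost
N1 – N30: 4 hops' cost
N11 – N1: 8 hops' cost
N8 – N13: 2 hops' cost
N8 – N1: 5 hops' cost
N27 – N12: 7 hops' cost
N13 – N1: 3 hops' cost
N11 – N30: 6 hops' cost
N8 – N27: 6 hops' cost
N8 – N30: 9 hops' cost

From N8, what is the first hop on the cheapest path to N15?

N13

Candidate routes:
N8–N13–N4–N11–N15: 2+3+2+2 = 9
N8–N13–N11–N15: 2+7+2 = 11
Cheapest is N8–N13–N4–N11–N15 at 9 hops' cost.
So from N8 the first move is to N13.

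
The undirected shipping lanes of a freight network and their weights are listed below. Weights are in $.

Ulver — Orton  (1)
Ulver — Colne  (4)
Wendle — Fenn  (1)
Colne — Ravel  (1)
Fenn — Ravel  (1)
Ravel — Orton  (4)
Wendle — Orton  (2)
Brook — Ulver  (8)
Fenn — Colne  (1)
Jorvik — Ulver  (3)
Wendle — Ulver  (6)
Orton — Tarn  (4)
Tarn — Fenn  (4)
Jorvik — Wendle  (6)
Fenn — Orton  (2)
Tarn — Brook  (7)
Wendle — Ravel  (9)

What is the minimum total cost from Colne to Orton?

$3

Settle nodes by increasing distance from Colne:
Colne: 0
Fenn: 1  (via Colne)
Ravel: 1  (via Colne)
Wendle: 2  (via Fenn)
Orton: 3  (via Fenn)
Shortest route: Colne → Fenn → Orton = $3.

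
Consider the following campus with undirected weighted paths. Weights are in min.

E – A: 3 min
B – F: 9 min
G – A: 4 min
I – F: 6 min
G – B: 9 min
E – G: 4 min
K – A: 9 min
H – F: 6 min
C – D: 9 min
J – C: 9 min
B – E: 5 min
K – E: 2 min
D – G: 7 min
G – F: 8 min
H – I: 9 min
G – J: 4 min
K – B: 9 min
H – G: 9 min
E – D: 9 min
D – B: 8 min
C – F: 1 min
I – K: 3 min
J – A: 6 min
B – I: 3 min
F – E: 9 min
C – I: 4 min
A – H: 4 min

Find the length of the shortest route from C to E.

9 min

Candidate routes:
C → I → B → E: 4+3+5 = 12
C → F → E: 1+9 = 10
C → I → K → E: 4+3+2 = 9
Cheapest is C → I → K → E at 9 min.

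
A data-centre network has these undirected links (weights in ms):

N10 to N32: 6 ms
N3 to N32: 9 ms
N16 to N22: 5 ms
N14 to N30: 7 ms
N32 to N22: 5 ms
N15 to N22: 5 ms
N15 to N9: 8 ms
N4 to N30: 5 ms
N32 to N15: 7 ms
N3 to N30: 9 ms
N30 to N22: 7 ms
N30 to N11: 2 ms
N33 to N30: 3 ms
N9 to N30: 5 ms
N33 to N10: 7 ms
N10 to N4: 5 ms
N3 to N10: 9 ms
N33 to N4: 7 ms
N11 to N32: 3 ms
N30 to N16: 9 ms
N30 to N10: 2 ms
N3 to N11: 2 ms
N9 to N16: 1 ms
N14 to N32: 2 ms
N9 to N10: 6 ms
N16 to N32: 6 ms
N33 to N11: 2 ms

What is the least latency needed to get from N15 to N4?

17 ms

Candidate routes:
N15 - N32 - N10 - N4: 7+6+5 = 18
N15 - N9 - N30 - N4: 8+5+5 = 18
N15 - N32 - N11 - N30 - N10 - N4: 7+3+2+2+5 = 19
N15 - N22 - N30 - N4: 5+7+5 = 17
The minimum is 17 ms via N15 - N22 - N30 - N4.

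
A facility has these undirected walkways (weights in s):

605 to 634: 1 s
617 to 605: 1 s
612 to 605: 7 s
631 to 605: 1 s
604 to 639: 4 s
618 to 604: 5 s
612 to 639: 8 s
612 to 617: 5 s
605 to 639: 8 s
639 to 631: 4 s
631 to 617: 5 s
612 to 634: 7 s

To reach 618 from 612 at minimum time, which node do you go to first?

Compare a few routes:
612–639–604–618: 8+4+5 = 17
612–617–605–631–639–604–618: 5+1+1+4+4+5 = 20
Cheapest is 612–639–604–618 at 17 s.
So from 612 the first move is to 639.

639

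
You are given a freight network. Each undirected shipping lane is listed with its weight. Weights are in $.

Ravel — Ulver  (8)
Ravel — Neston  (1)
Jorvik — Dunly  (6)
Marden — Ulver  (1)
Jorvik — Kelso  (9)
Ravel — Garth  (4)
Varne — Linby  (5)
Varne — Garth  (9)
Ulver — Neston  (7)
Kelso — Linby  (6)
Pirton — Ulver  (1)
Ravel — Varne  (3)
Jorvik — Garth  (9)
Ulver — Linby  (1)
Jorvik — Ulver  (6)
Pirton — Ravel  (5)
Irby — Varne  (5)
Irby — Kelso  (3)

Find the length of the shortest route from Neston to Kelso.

$12

Compare a few routes:
Neston → Ulver → Linby → Kelso: 7+1+6 = 14
Neston → Ravel → Pirton → Ulver → Linby → Kelso: 1+5+1+1+6 = 14
Neston → Ravel → Varne → Irby → Kelso: 1+3+5+3 = 12
The minimum is $12 via Neston → Ravel → Varne → Irby → Kelso.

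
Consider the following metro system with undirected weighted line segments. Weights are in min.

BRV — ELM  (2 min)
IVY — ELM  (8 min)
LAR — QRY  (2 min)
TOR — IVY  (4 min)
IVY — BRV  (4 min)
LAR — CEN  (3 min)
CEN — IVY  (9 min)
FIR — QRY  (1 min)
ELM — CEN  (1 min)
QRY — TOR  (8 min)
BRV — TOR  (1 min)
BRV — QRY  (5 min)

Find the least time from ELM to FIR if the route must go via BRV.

Shortest ELM→BRV: ELM → BRV = 2
Shortest BRV→FIR: BRV → QRY → FIR = 6
Total via BRV: 2 + 6 = 8 min.

8 min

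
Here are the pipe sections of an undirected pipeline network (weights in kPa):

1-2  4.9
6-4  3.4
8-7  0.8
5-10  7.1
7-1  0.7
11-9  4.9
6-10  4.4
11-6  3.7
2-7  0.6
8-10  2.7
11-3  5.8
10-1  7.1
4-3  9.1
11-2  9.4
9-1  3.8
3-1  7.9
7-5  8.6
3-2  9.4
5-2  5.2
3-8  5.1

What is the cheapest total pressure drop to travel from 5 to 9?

10.3 kPa

Running Dijkstra from 5:
5: 0
2: 5.2  (via 5)
7: 5.8  (via 2)
1: 6.5  (via 7)
8: 6.6  (via 7)
10: 7.1  (via 5)
9: 10.3  (via 1)
Shortest route: 5–2–7–1–9 = 10.3 kPa.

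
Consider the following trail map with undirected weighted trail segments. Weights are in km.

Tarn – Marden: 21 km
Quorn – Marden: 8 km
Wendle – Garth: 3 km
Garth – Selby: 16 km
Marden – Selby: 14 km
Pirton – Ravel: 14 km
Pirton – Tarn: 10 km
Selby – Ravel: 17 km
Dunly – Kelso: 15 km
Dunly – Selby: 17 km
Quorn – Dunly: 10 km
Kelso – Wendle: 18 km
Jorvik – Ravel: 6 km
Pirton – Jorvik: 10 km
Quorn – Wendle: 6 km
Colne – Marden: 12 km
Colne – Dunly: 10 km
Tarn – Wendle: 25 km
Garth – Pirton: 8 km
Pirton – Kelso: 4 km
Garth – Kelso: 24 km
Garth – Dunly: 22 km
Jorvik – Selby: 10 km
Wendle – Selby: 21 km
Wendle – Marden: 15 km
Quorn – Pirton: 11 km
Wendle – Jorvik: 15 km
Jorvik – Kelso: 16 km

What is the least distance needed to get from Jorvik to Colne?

Running Dijkstra from Jorvik:
Jorvik: 0
Ravel: 6  (via Jorvik)
Selby: 10  (via Jorvik)
Pirton: 10  (via Jorvik)
Kelso: 14  (via Pirton)
Wendle: 15  (via Jorvik)
Garth: 18  (via Pirton)
Tarn: 20  (via Pirton)
Quorn: 21  (via Pirton)
Marden: 24  (via Selby)
Dunly: 27  (via Selby)
Colne: 36  (via Marden)
Shortest route: Jorvik–Selby–Marden–Colne = 36 km.

36 km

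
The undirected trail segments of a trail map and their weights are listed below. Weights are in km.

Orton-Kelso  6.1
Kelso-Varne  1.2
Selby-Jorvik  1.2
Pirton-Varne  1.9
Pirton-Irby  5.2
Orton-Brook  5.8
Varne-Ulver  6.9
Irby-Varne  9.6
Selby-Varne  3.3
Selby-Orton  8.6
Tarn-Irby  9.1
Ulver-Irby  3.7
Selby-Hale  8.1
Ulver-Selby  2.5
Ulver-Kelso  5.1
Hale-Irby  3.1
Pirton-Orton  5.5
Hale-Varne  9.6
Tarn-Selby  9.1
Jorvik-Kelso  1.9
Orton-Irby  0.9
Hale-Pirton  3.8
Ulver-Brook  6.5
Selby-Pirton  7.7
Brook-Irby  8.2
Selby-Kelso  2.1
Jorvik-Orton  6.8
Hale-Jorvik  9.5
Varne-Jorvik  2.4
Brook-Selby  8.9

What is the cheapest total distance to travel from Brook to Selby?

8.9 km

Running Dijkstra from Brook:
Brook: 0
Orton: 5.8  (via Brook)
Ulver: 6.5  (via Brook)
Irby: 6.7  (via Orton)
Selby: 8.9  (via Brook)
Shortest route: Brook → Selby = 8.9 km.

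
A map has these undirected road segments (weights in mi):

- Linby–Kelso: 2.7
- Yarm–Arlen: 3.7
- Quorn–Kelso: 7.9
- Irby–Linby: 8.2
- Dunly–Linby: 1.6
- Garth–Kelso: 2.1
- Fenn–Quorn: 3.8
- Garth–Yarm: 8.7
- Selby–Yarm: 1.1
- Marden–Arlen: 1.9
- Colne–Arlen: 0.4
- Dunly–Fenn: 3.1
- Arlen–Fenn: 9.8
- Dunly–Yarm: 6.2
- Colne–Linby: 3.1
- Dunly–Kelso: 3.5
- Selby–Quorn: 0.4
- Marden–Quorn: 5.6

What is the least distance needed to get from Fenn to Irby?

12.9 mi

Candidate routes:
Fenn - Dunly - Kelso - Linby - Irby: 3.1+3.5+2.7+8.2 = 17.5
Fenn - Quorn - Selby - Yarm - Arlen - Colne - Linby - Irby: 3.8+0.4+1.1+3.7+0.4+3.1+8.2 = 20.7
Fenn - Dunly - Linby - Irby: 3.1+1.6+8.2 = 12.9
The minimum is 12.9 mi via Fenn - Dunly - Linby - Irby.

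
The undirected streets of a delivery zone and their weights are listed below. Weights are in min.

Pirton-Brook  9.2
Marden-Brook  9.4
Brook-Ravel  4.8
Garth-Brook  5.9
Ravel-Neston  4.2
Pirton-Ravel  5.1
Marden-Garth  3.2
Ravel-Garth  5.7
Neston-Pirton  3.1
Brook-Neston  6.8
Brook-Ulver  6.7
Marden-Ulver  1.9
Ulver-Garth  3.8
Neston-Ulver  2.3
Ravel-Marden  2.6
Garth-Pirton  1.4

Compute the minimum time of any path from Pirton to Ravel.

5.1 min

Enumerating some paths:
Pirton → Garth → Ravel: 1.4+5.7 = 7.1
Pirton → Ravel: 5.1 = 5.1
Cheapest is Pirton → Ravel at 5.1 min.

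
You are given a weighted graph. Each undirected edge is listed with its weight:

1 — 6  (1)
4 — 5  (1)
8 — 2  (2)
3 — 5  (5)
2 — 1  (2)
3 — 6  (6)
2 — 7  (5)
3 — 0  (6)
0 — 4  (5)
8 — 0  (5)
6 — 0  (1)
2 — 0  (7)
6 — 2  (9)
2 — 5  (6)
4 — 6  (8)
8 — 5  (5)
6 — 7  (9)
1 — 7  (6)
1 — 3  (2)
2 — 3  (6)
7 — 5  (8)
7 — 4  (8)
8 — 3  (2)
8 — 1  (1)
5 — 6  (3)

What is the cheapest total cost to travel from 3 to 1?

Settle nodes by increasing distance from 3:
3: 0
1: 2  (via 3)
Shortest route: 3–1 = 2.

2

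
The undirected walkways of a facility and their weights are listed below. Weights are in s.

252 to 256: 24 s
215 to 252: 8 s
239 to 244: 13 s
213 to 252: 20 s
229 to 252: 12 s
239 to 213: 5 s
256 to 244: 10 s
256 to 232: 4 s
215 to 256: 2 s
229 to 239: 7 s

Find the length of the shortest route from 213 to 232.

Candidate routes:
213–239–229–252–215–256–232: 5+7+12+8+2+4 = 38
213–239–244–256–232: 5+13+10+4 = 32
213–252–215–256–232: 20+8+2+4 = 34
Cheapest is 213–239–244–256–232 at 32 s.

32 s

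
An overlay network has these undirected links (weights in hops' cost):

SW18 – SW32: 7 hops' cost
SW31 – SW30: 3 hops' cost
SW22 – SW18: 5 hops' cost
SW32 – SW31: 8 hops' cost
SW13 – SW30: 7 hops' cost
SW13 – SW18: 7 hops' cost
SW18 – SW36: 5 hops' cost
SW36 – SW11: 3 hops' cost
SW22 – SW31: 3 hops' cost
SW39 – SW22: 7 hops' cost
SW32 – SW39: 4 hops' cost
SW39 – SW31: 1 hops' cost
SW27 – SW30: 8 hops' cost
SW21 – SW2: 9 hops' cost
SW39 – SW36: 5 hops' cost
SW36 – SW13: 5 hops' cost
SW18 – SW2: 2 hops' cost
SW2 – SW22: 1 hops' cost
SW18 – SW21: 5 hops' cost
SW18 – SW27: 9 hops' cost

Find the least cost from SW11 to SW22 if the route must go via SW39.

12 hops' cost

Shortest SW11→SW39: SW11–SW36–SW39 = 8
Shortest SW39→SW22: SW39–SW31–SW22 = 4
Total via SW39: 8 + 4 = 12 hops' cost.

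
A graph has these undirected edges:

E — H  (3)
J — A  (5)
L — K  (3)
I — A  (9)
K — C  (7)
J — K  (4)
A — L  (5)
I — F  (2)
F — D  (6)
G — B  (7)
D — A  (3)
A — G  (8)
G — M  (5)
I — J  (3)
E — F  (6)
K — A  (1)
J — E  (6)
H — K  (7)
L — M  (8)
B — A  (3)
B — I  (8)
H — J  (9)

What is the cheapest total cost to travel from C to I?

14

Candidate routes:
C–K–A–J–I: 7+1+5+3 = 16
C–K–J–I: 7+4+3 = 14
The minimum is 14 via C–K–J–I.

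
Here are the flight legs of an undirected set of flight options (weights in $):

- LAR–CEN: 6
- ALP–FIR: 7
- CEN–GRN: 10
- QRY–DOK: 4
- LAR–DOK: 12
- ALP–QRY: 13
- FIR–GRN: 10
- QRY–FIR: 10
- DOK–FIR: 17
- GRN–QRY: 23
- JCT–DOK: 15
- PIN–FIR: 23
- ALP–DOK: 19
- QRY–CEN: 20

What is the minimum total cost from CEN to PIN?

$43

Settle nodes by increasing distance from CEN:
CEN: 0
LAR: 6  (via CEN)
GRN: 10  (via CEN)
DOK: 18  (via LAR)
QRY: 20  (via CEN)
FIR: 20  (via GRN)
ALP: 27  (via FIR)
JCT: 33  (via DOK)
PIN: 43  (via FIR)
Shortest route: CEN–GRN–FIR–PIN = $43.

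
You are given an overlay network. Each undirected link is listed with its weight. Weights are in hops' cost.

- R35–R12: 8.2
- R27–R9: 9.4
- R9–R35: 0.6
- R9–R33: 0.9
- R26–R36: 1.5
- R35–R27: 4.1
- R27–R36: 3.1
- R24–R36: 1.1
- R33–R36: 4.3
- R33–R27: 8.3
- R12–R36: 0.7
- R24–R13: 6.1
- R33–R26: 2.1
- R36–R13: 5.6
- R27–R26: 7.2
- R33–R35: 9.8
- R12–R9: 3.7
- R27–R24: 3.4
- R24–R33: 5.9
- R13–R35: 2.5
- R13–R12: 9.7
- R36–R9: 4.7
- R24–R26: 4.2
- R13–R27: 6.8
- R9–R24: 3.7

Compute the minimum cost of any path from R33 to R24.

4.6 hops' cost

Candidate routes:
R33 → R36 → R24: 4.3+1.1 = 5.4
R33 → R9 → R24: 0.9+3.7 = 4.6
R33 → R26 → R36 → R24: 2.1+1.5+1.1 = 4.7
The minimum is 4.6 hops' cost via R33 → R9 → R24.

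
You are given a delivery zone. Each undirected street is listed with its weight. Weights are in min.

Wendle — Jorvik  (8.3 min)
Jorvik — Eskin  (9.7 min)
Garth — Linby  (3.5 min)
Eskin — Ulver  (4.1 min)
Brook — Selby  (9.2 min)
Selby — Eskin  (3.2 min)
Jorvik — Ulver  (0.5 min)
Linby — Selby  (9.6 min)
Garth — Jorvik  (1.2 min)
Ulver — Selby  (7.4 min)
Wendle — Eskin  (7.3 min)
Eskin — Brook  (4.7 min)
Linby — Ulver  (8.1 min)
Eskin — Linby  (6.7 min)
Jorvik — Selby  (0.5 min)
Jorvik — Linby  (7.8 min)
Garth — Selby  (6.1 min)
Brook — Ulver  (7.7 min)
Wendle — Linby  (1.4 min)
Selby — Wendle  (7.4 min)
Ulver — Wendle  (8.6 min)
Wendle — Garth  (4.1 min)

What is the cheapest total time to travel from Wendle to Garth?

4.1 min

Enumerating some paths:
Wendle–Jorvik–Garth: 8.3+1.2 = 9.5
Wendle–Linby–Garth: 1.4+3.5 = 4.9
Wendle–Garth: 4.1 = 4.1
Wendle–Selby–Jorvik–Garth: 7.4+0.5+1.2 = 9.1
Cheapest is Wendle–Garth at 4.1 min.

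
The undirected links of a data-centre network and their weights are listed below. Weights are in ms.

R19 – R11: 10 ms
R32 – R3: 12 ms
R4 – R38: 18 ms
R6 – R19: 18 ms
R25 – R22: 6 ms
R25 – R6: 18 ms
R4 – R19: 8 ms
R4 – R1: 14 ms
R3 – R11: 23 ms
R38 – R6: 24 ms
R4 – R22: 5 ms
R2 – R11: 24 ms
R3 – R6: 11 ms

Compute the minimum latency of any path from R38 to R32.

Enumerating some paths:
R38 → R4 → R19 → R6 → R3 → R32: 18+8+18+11+12 = 67
R38 → R6 → R3 → R32: 24+11+12 = 47
The minimum is 47 ms via R38 → R6 → R3 → R32.

47 ms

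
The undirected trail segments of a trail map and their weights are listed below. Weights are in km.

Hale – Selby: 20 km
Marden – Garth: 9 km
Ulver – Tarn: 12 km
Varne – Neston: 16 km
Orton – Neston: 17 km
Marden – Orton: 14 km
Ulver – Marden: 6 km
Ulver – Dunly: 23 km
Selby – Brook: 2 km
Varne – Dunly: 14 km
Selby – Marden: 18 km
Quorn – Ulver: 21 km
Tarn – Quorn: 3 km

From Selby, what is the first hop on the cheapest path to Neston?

Marden

Candidate routes:
Selby–Marden–Ulver–Dunly–Varne–Neston: 18+6+23+14+16 = 77
Selby–Marden–Orton–Neston: 18+14+17 = 49
Cheapest is Selby–Marden–Orton–Neston at 49 km.
So from Selby the first move is to Marden.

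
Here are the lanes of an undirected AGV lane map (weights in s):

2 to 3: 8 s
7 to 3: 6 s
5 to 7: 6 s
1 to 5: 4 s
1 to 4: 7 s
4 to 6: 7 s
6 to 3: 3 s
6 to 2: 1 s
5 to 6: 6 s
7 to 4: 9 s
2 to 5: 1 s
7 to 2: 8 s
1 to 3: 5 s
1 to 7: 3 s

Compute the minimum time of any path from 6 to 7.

Running Dijkstra from 6:
6: 0
2: 1  (via 6)
5: 2  (via 2)
3: 3  (via 6)
1: 6  (via 5)
4: 7  (via 6)
7: 8  (via 5)
Shortest route: 6–2–5–7 = 8 s.

8 s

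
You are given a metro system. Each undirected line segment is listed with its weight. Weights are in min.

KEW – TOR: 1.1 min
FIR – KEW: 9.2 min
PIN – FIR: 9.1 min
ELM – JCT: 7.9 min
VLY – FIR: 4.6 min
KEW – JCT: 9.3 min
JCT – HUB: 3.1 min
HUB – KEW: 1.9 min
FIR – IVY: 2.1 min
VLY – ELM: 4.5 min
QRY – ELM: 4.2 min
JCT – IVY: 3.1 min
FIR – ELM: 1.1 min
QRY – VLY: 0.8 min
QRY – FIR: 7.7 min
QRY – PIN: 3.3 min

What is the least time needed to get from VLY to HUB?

Shortest distances from VLY:
VLY: 0
QRY: 0.8  (via VLY)
PIN: 4.1  (via QRY)
ELM: 4.5  (via VLY)
FIR: 4.6  (via VLY)
IVY: 6.7  (via FIR)
JCT: 9.8  (via IVY)
HUB: 12.9  (via JCT)
Shortest route: VLY → FIR → IVY → JCT → HUB = 12.9 min.

12.9 min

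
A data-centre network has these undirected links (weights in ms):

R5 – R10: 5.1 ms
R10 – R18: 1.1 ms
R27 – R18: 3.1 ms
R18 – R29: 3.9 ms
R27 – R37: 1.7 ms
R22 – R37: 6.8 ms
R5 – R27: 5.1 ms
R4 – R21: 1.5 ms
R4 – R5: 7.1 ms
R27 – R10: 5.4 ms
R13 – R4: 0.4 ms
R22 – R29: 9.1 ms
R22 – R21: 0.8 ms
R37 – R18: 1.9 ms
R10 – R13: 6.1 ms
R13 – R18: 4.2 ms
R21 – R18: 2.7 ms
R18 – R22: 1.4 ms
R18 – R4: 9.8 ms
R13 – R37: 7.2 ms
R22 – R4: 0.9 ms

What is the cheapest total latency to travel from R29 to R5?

Compare a few routes:
R29 → R18 → R27 → R5: 3.9+3.1+5.1 = 12.1
R29 → R18 → R10 → R5: 3.9+1.1+5.1 = 10.1
Cheapest is R29 → R18 → R10 → R5 at 10.1 ms.

10.1 ms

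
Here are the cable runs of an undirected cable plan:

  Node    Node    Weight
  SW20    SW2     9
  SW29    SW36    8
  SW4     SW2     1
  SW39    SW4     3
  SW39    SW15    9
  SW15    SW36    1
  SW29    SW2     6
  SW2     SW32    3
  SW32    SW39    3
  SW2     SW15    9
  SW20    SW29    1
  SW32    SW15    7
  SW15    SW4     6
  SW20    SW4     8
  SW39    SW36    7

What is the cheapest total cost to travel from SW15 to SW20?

10

Settle nodes by increasing distance from SW15:
SW15: 0
SW36: 1  (via SW15)
SW4: 6  (via SW15)
SW32: 7  (via SW15)
SW2: 7  (via SW4)
SW39: 8  (via SW36)
SW29: 9  (via SW36)
SW20: 10  (via SW29)
Shortest route: SW15 → SW36 → SW29 → SW20 = 10.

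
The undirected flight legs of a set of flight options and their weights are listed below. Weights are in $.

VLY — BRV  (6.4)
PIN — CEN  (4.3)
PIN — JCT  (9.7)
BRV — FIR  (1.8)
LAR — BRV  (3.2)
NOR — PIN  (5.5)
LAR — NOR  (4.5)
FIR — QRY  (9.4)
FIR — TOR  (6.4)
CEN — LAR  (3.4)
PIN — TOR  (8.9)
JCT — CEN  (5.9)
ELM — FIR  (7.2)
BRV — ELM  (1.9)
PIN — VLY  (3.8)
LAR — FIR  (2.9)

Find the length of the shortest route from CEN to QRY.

Shortest distances from CEN:
CEN: 0
LAR: 3.4  (via CEN)
PIN: 4.3  (via CEN)
JCT: 5.9  (via CEN)
FIR: 6.3  (via LAR)
BRV: 6.6  (via LAR)
NOR: 7.9  (via LAR)
VLY: 8.1  (via PIN)
ELM: 8.5  (via BRV)
TOR: 12.7  (via FIR)
QRY: 15.7  (via FIR)
Shortest route: CEN → LAR → FIR → QRY = $15.7.

$15.7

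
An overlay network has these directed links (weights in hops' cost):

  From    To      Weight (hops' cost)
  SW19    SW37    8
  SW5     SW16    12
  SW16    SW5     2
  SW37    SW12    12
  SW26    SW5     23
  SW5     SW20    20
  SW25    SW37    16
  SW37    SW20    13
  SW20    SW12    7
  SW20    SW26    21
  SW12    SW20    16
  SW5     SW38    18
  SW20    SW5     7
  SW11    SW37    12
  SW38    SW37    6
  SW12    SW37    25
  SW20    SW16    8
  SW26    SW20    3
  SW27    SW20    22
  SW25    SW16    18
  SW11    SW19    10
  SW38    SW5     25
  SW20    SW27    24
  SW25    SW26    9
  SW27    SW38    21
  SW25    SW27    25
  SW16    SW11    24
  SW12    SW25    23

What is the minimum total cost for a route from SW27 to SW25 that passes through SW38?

Best SW27 to SW38: SW27 → SW38 costing 21
Shortest SW38→SW25: SW38 → SW37 → SW12 → SW25 = 41
Total via SW38: 21 + 41 = 62 hops' cost.

62 hops' cost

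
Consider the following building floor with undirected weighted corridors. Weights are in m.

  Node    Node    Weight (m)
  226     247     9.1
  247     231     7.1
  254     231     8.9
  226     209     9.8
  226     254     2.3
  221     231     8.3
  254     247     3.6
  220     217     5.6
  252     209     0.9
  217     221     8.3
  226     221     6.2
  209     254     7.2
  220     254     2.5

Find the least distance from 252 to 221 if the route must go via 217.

24.5 m

Shortest 252→217: 252–209–254–220–217 = 16.2
Best 217 to 221: 217–221 costing 8.3
Total via 217: 16.2 + 8.3 = 24.5 m.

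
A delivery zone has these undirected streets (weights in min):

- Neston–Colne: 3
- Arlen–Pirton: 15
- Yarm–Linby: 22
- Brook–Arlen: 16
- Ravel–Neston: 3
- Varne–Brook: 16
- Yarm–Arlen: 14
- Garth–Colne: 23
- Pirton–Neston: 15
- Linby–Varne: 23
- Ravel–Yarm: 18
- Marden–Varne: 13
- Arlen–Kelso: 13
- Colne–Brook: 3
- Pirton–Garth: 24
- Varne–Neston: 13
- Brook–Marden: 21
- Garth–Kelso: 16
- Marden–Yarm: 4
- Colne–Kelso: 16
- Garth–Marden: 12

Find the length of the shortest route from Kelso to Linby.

Enumerating some paths:
Kelso–Garth–Marden–Yarm–Linby: 16+12+4+22 = 54
Kelso–Arlen–Yarm–Linby: 13+14+22 = 49
Cheapest is Kelso–Arlen–Yarm–Linby at 49 min.

49 min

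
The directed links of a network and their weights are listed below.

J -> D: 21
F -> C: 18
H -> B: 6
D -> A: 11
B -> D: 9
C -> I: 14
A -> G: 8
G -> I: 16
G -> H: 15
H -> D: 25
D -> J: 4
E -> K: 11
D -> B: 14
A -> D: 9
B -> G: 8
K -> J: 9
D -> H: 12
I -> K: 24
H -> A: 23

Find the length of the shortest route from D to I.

Compare a few routes:
D–H–B–G–I: 12+6+8+16 = 42
D–A–G–I: 11+8+16 = 35
D–B–G–I: 14+8+16 = 38
Cheapest is D–A–G–I at 35.

35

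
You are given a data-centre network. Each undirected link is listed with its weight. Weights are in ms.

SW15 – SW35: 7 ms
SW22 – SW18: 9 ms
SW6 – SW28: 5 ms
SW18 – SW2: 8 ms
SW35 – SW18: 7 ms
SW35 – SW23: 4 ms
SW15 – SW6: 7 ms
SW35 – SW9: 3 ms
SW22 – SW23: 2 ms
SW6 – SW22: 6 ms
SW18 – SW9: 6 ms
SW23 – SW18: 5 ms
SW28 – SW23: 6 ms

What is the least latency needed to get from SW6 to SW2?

21 ms

Settle nodes by increasing distance from SW6:
SW6: 0
SW28: 5  (via SW6)
SW22: 6  (via SW6)
SW15: 7  (via SW6)
SW23: 8  (via SW22)
SW35: 12  (via SW23)
SW18: 13  (via SW23)
SW9: 15  (via SW35)
SW2: 21  (via SW18)
Shortest route: SW6–SW22–SW23–SW18–SW2 = 21 ms.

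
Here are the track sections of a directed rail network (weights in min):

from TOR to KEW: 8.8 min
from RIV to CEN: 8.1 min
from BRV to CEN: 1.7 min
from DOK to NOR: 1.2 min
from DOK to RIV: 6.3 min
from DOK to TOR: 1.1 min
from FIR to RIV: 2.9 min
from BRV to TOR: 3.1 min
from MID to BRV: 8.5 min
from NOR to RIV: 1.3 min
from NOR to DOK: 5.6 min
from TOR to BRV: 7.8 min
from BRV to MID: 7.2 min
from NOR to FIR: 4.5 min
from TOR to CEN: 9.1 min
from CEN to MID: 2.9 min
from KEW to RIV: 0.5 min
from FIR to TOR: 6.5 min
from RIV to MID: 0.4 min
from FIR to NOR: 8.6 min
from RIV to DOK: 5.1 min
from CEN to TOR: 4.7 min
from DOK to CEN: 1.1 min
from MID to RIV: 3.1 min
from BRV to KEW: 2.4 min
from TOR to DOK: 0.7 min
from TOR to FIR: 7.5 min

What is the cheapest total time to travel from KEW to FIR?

Compare a few routes:
KEW → RIV → DOK → NOR → FIR: 0.5+5.1+1.2+4.5 = 11.3
KEW → RIV → DOK → TOR → FIR: 0.5+5.1+1.1+7.5 = 14.2
Cheapest is KEW → RIV → DOK → NOR → FIR at 11.3 min.

11.3 min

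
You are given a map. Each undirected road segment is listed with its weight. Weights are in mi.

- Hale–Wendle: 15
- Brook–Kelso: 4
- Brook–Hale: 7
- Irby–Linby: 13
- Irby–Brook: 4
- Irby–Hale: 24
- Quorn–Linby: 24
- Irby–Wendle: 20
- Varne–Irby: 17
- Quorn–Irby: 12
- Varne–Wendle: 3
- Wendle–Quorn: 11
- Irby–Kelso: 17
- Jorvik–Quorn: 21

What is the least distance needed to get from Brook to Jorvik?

37 mi

Enumerating some paths:
Brook - Hale - Wendle - Quorn - Jorvik: 7+15+11+21 = 54
Brook - Irby - Quorn - Jorvik: 4+12+21 = 37
Brook - Irby - Varne - Wendle - Quorn - Jorvik: 4+17+3+11+21 = 56
Brook - Kelso - Irby - Quorn - Jorvik: 4+17+12+21 = 54
The minimum is 37 mi via Brook - Irby - Quorn - Jorvik.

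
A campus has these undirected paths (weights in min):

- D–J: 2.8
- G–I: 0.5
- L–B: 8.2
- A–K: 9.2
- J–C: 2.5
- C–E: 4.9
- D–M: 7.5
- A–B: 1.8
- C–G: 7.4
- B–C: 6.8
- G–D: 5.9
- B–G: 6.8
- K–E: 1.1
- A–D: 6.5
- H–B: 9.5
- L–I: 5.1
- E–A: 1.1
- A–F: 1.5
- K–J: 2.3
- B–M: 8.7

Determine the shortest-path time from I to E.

Settle nodes by increasing distance from I:
I: 0
G: 0.5  (via I)
L: 5.1  (via I)
D: 6.4  (via G)
B: 7.3  (via G)
C: 7.9  (via G)
A: 9.1  (via B)
J: 9.2  (via D)
E: 10.2  (via A)
Shortest route: I–G–B–A–E = 10.2 min.

10.2 min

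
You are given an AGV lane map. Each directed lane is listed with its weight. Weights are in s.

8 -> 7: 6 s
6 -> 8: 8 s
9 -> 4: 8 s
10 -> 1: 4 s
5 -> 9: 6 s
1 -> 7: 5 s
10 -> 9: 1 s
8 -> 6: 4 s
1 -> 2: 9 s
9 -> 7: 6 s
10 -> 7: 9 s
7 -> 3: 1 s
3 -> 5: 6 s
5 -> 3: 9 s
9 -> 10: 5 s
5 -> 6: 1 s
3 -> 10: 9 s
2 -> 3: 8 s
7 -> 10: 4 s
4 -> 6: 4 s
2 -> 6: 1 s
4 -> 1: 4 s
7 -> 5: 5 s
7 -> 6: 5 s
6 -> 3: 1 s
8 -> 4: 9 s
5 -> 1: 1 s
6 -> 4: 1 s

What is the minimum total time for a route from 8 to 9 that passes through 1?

19 s

Best 8 to 1: 8 → 6 → 4 → 1 costing 9
Shortest 1→9: 1 → 7 → 10 → 9 = 10
Total via 1: 9 + 10 = 19 s.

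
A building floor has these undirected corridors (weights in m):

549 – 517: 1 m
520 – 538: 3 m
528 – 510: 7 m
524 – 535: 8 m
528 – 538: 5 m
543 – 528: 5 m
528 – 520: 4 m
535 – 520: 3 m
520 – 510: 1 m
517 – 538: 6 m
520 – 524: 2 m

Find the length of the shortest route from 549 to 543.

17 m

Settle nodes by increasing distance from 549:
549: 0
517: 1  (via 549)
538: 7  (via 517)
520: 10  (via 538)
510: 11  (via 520)
524: 12  (via 520)
528: 12  (via 538)
535: 13  (via 520)
543: 17  (via 528)
Shortest route: 549–517–538–528–543 = 17 m.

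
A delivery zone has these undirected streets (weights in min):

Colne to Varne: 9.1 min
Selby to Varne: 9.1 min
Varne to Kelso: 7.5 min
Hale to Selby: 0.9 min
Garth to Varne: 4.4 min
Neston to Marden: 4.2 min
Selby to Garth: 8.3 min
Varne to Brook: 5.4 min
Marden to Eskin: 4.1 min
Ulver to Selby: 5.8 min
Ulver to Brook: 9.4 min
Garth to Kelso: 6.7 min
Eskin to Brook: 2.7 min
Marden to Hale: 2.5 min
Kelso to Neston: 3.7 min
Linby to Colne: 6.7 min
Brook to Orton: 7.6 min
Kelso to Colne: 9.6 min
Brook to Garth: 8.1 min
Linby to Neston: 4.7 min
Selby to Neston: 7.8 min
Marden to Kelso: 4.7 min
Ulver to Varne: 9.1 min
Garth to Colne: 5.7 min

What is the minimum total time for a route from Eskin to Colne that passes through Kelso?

Best Eskin to Kelso: Eskin–Marden–Kelso costing 8.8
Best Kelso to Colne: Kelso–Colne costing 9.6
Total via Kelso: 8.8 + 9.6 = 18.4 min.

18.4 min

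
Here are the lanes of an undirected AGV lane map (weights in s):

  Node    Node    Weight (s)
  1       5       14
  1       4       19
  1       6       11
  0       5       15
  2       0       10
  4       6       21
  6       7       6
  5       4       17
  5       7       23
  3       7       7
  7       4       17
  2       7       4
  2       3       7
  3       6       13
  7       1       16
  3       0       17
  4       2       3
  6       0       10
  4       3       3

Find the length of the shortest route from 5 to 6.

Candidate routes:
5 - 1 - 6: 14+11 = 25
5 - 4 - 2 - 7 - 6: 17+3+4+6 = 30
5 - 4 - 3 - 6: 17+3+13 = 33
5 - 7 - 6: 23+6 = 29
Cheapest is 5 - 1 - 6 at 25 s.

25 s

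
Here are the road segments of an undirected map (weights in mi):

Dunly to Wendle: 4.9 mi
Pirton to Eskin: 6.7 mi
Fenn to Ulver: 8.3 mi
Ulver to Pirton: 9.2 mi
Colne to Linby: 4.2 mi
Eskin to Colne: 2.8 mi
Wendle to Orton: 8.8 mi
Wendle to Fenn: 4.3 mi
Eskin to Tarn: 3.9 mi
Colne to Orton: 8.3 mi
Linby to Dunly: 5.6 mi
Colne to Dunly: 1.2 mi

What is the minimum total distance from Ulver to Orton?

Settle nodes by increasing distance from Ulver:
Ulver: 0
Fenn: 8.3  (via Ulver)
Pirton: 9.2  (via Ulver)
Wendle: 12.6  (via Fenn)
Eskin: 15.9  (via Pirton)
Dunly: 17.5  (via Wendle)
Colne: 18.7  (via Eskin)
Tarn: 19.8  (via Eskin)
Orton: 21.4  (via Wendle)
Shortest route: Ulver → Fenn → Wendle → Orton = 21.4 mi.

21.4 mi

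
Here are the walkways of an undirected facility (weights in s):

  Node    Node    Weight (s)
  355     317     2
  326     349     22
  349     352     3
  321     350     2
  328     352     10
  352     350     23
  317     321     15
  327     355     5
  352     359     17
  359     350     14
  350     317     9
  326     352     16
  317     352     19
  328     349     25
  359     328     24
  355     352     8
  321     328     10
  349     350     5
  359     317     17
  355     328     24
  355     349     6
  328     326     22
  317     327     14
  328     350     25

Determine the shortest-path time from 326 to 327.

29 s

Running Dijkstra from 326:
326: 0
352: 16  (via 326)
349: 19  (via 352)
328: 22  (via 326)
350: 24  (via 349)
355: 24  (via 352)
321: 26  (via 350)
317: 26  (via 355)
327: 29  (via 355)
Shortest route: 326–352–355–327 = 29 s.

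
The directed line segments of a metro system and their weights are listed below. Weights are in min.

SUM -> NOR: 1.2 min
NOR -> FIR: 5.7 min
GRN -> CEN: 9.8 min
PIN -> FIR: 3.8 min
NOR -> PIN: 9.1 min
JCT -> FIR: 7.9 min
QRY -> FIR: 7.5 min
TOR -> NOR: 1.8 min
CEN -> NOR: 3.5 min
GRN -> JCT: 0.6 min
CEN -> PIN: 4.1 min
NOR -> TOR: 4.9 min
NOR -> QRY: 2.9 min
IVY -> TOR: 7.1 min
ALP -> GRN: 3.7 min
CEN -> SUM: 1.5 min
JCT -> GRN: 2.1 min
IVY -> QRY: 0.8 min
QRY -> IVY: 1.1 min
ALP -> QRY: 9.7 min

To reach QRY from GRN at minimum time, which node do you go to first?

CEN

Enumerating some paths:
GRN → CEN → SUM → NOR → QRY: 9.8+1.5+1.2+2.9 = 15.4
GRN → CEN → NOR → QRY: 9.8+3.5+2.9 = 16.2
Cheapest is GRN → CEN → SUM → NOR → QRY at 15.4 min.
So from GRN the first move is to CEN.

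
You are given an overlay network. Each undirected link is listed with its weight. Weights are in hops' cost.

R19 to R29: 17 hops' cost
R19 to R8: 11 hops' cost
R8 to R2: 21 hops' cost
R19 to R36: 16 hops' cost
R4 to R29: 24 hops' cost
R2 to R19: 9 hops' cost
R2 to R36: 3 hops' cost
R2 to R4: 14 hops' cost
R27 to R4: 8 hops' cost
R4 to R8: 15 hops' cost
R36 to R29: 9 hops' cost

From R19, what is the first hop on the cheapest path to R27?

R2

Enumerating some paths:
R19 → R8 → R4 → R27: 11+15+8 = 34
R19 → R2 → R4 → R27: 9+14+8 = 31
R19 → R36 → R2 → R4 → R27: 16+3+14+8 = 41
The minimum is 31 hops' cost via R19 → R2 → R4 → R27.
So from R19 the first move is to R2.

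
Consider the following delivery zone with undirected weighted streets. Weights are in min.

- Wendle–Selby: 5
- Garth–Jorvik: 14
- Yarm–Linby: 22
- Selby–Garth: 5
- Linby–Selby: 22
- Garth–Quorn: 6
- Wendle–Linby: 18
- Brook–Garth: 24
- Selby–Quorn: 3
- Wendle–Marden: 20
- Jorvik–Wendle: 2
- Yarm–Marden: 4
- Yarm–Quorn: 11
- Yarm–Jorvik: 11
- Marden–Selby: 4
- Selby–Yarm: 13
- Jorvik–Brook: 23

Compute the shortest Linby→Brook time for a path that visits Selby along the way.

Shortest Linby→Selby: Linby–Selby = 22
Shortest Selby→Brook: Selby–Garth–Brook = 29
Total via Selby: 22 + 29 = 51 min.

51 min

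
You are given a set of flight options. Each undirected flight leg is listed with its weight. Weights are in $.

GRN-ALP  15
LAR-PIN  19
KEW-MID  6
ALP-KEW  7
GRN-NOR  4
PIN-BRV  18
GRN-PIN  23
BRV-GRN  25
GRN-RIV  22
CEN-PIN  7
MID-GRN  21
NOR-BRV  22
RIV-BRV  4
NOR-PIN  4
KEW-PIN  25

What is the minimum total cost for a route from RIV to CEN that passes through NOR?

$37

Shortest RIV→NOR: RIV → BRV → NOR = 26
Best NOR to CEN: NOR → PIN → CEN costing 11
Total via NOR: 26 + 11 = $37.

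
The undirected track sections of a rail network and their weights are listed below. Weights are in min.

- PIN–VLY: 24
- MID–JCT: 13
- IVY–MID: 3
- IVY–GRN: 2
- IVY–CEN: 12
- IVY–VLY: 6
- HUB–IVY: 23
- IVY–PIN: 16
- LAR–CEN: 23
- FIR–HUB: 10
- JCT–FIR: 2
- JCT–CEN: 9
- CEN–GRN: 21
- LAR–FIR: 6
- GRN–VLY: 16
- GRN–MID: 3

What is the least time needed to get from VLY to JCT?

Compare a few routes:
VLY → IVY → MID → JCT: 6+3+13 = 22
VLY → IVY → GRN → MID → JCT: 6+2+3+13 = 24
VLY → IVY → CEN → JCT: 6+12+9 = 27
VLY → GRN → MID → JCT: 16+3+13 = 32
Cheapest is VLY → IVY → MID → JCT at 22 min.

22 min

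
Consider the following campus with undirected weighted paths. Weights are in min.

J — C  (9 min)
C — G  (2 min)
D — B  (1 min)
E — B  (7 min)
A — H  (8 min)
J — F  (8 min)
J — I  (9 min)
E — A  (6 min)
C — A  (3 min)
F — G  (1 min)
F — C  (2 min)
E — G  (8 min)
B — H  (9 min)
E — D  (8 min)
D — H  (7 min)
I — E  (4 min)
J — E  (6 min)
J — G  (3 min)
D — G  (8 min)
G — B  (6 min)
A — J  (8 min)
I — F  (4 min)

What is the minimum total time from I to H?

17 min

Shortest distances from I:
I: 0
E: 4  (via I)
F: 4  (via I)
G: 5  (via F)
C: 6  (via F)
J: 8  (via G)
A: 9  (via C)
B: 11  (via E)
D: 12  (via E)
H: 17  (via A)
Shortest route: I → F → C → A → H = 17 min.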